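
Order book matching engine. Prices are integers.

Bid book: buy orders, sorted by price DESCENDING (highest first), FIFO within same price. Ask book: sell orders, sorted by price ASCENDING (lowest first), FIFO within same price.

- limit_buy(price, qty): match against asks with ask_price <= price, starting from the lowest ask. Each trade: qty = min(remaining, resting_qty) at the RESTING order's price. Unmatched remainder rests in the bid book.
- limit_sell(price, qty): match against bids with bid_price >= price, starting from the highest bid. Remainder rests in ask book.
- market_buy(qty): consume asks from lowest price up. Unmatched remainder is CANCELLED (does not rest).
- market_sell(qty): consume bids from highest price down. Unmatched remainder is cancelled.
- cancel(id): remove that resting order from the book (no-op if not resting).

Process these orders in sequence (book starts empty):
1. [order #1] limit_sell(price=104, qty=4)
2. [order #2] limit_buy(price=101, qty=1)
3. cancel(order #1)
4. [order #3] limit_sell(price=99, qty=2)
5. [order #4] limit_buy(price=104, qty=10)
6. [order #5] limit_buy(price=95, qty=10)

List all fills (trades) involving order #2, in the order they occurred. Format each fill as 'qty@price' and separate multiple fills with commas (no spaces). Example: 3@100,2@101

After op 1 [order #1] limit_sell(price=104, qty=4): fills=none; bids=[-] asks=[#1:4@104]
After op 2 [order #2] limit_buy(price=101, qty=1): fills=none; bids=[#2:1@101] asks=[#1:4@104]
After op 3 cancel(order #1): fills=none; bids=[#2:1@101] asks=[-]
After op 4 [order #3] limit_sell(price=99, qty=2): fills=#2x#3:1@101; bids=[-] asks=[#3:1@99]
After op 5 [order #4] limit_buy(price=104, qty=10): fills=#4x#3:1@99; bids=[#4:9@104] asks=[-]
After op 6 [order #5] limit_buy(price=95, qty=10): fills=none; bids=[#4:9@104 #5:10@95] asks=[-]

Answer: 1@101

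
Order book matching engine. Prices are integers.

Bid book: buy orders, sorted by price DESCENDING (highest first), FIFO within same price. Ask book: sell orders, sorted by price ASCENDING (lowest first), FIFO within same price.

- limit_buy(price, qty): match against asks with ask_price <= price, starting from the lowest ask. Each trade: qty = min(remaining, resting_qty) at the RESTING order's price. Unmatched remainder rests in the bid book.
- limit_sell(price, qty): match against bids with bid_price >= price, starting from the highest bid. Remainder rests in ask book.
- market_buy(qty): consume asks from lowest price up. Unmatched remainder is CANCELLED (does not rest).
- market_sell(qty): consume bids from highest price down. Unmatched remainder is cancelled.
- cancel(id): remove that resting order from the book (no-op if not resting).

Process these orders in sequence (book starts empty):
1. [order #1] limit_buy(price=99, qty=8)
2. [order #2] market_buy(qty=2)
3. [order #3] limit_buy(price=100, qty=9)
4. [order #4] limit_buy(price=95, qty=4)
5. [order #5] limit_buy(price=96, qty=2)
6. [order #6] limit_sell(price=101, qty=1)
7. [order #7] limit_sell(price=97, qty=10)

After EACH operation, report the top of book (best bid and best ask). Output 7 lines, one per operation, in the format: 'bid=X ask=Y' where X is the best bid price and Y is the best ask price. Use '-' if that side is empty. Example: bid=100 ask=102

Answer: bid=99 ask=-
bid=99 ask=-
bid=100 ask=-
bid=100 ask=-
bid=100 ask=-
bid=100 ask=101
bid=99 ask=101

Derivation:
After op 1 [order #1] limit_buy(price=99, qty=8): fills=none; bids=[#1:8@99] asks=[-]
After op 2 [order #2] market_buy(qty=2): fills=none; bids=[#1:8@99] asks=[-]
After op 3 [order #3] limit_buy(price=100, qty=9): fills=none; bids=[#3:9@100 #1:8@99] asks=[-]
After op 4 [order #4] limit_buy(price=95, qty=4): fills=none; bids=[#3:9@100 #1:8@99 #4:4@95] asks=[-]
After op 5 [order #5] limit_buy(price=96, qty=2): fills=none; bids=[#3:9@100 #1:8@99 #5:2@96 #4:4@95] asks=[-]
After op 6 [order #6] limit_sell(price=101, qty=1): fills=none; bids=[#3:9@100 #1:8@99 #5:2@96 #4:4@95] asks=[#6:1@101]
After op 7 [order #7] limit_sell(price=97, qty=10): fills=#3x#7:9@100 #1x#7:1@99; bids=[#1:7@99 #5:2@96 #4:4@95] asks=[#6:1@101]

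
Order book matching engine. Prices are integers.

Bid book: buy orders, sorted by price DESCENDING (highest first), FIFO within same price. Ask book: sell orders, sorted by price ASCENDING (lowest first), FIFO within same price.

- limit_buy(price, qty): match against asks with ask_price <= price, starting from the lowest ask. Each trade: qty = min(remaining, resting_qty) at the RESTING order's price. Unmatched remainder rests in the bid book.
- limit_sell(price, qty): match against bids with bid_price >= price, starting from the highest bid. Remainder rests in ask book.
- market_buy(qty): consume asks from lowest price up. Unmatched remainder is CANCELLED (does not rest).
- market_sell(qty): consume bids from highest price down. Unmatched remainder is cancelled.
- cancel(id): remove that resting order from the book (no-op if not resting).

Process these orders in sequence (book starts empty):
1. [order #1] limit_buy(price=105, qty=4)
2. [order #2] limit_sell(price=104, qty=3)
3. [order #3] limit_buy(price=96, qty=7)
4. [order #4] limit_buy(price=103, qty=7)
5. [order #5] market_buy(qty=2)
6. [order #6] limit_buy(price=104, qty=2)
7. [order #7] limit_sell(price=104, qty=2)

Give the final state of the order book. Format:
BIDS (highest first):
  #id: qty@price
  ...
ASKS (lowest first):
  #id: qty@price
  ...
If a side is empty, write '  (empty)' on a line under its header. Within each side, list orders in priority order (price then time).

Answer: BIDS (highest first):
  #6: 1@104
  #4: 7@103
  #3: 7@96
ASKS (lowest first):
  (empty)

Derivation:
After op 1 [order #1] limit_buy(price=105, qty=4): fills=none; bids=[#1:4@105] asks=[-]
After op 2 [order #2] limit_sell(price=104, qty=3): fills=#1x#2:3@105; bids=[#1:1@105] asks=[-]
After op 3 [order #3] limit_buy(price=96, qty=7): fills=none; bids=[#1:1@105 #3:7@96] asks=[-]
After op 4 [order #4] limit_buy(price=103, qty=7): fills=none; bids=[#1:1@105 #4:7@103 #3:7@96] asks=[-]
After op 5 [order #5] market_buy(qty=2): fills=none; bids=[#1:1@105 #4:7@103 #3:7@96] asks=[-]
After op 6 [order #6] limit_buy(price=104, qty=2): fills=none; bids=[#1:1@105 #6:2@104 #4:7@103 #3:7@96] asks=[-]
After op 7 [order #7] limit_sell(price=104, qty=2): fills=#1x#7:1@105 #6x#7:1@104; bids=[#6:1@104 #4:7@103 #3:7@96] asks=[-]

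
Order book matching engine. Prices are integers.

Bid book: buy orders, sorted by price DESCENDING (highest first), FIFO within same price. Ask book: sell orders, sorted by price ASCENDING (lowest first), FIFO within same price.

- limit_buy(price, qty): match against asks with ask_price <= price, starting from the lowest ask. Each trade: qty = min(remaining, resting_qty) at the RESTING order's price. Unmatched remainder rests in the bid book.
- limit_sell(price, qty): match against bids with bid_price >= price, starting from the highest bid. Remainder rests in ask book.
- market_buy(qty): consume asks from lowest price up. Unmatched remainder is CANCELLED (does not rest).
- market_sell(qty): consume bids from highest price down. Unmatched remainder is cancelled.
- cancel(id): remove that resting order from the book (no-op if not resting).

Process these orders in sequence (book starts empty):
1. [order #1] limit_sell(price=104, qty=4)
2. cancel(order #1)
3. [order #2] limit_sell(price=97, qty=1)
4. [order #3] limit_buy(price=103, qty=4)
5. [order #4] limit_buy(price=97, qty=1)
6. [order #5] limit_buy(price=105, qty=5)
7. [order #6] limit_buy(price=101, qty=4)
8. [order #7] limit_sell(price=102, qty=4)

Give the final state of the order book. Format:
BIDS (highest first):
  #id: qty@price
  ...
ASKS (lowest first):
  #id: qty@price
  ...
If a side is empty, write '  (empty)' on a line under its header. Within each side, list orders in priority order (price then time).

After op 1 [order #1] limit_sell(price=104, qty=4): fills=none; bids=[-] asks=[#1:4@104]
After op 2 cancel(order #1): fills=none; bids=[-] asks=[-]
After op 3 [order #2] limit_sell(price=97, qty=1): fills=none; bids=[-] asks=[#2:1@97]
After op 4 [order #3] limit_buy(price=103, qty=4): fills=#3x#2:1@97; bids=[#3:3@103] asks=[-]
After op 5 [order #4] limit_buy(price=97, qty=1): fills=none; bids=[#3:3@103 #4:1@97] asks=[-]
After op 6 [order #5] limit_buy(price=105, qty=5): fills=none; bids=[#5:5@105 #3:3@103 #4:1@97] asks=[-]
After op 7 [order #6] limit_buy(price=101, qty=4): fills=none; bids=[#5:5@105 #3:3@103 #6:4@101 #4:1@97] asks=[-]
After op 8 [order #7] limit_sell(price=102, qty=4): fills=#5x#7:4@105; bids=[#5:1@105 #3:3@103 #6:4@101 #4:1@97] asks=[-]

Answer: BIDS (highest first):
  #5: 1@105
  #3: 3@103
  #6: 4@101
  #4: 1@97
ASKS (lowest first):
  (empty)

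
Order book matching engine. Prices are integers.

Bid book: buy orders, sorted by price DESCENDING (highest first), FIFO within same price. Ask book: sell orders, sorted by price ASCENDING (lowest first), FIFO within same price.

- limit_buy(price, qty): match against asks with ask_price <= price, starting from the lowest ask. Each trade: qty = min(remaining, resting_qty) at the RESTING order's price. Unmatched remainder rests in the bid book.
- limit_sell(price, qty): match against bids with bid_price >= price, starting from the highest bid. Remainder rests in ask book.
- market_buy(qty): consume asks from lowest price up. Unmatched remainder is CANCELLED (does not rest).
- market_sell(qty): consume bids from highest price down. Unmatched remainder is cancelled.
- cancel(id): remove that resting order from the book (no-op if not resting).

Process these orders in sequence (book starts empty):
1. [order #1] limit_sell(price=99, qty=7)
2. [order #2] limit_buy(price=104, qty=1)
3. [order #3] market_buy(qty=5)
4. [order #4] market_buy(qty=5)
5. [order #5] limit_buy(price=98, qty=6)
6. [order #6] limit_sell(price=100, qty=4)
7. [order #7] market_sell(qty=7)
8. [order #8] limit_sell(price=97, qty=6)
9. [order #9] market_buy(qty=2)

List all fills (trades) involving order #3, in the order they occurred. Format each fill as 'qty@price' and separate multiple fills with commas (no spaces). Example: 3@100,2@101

After op 1 [order #1] limit_sell(price=99, qty=7): fills=none; bids=[-] asks=[#1:7@99]
After op 2 [order #2] limit_buy(price=104, qty=1): fills=#2x#1:1@99; bids=[-] asks=[#1:6@99]
After op 3 [order #3] market_buy(qty=5): fills=#3x#1:5@99; bids=[-] asks=[#1:1@99]
After op 4 [order #4] market_buy(qty=5): fills=#4x#1:1@99; bids=[-] asks=[-]
After op 5 [order #5] limit_buy(price=98, qty=6): fills=none; bids=[#5:6@98] asks=[-]
After op 6 [order #6] limit_sell(price=100, qty=4): fills=none; bids=[#5:6@98] asks=[#6:4@100]
After op 7 [order #7] market_sell(qty=7): fills=#5x#7:6@98; bids=[-] asks=[#6:4@100]
After op 8 [order #8] limit_sell(price=97, qty=6): fills=none; bids=[-] asks=[#8:6@97 #6:4@100]
After op 9 [order #9] market_buy(qty=2): fills=#9x#8:2@97; bids=[-] asks=[#8:4@97 #6:4@100]

Answer: 5@99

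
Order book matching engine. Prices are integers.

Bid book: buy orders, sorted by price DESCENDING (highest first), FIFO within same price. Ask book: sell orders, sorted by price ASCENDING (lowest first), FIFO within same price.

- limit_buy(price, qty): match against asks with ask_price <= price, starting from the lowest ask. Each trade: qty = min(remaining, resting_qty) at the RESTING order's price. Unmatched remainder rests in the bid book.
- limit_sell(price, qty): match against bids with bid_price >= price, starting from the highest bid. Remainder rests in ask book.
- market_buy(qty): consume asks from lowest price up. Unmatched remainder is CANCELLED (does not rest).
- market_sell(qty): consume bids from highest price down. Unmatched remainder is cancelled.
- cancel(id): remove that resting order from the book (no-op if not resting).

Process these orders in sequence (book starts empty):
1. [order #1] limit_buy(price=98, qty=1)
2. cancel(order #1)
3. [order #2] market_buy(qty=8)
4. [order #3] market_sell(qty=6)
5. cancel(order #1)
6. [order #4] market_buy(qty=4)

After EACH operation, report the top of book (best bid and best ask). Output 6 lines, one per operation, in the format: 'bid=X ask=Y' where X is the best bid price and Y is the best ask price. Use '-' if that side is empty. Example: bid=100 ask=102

After op 1 [order #1] limit_buy(price=98, qty=1): fills=none; bids=[#1:1@98] asks=[-]
After op 2 cancel(order #1): fills=none; bids=[-] asks=[-]
After op 3 [order #2] market_buy(qty=8): fills=none; bids=[-] asks=[-]
After op 4 [order #3] market_sell(qty=6): fills=none; bids=[-] asks=[-]
After op 5 cancel(order #1): fills=none; bids=[-] asks=[-]
After op 6 [order #4] market_buy(qty=4): fills=none; bids=[-] asks=[-]

Answer: bid=98 ask=-
bid=- ask=-
bid=- ask=-
bid=- ask=-
bid=- ask=-
bid=- ask=-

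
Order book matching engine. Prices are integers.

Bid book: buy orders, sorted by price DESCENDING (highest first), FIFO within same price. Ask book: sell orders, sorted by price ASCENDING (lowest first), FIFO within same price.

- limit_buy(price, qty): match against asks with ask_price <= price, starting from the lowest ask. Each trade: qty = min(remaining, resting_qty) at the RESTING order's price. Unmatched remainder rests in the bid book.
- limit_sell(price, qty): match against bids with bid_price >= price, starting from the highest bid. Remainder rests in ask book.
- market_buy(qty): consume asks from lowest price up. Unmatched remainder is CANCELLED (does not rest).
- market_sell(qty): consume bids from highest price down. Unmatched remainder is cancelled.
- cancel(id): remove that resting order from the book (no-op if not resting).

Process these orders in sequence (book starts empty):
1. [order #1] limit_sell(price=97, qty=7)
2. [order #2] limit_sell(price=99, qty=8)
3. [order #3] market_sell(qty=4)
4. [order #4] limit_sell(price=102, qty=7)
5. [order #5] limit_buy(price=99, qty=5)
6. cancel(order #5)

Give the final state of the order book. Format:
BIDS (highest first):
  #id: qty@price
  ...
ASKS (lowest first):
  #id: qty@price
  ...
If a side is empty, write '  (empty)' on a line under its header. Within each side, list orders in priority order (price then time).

Answer: BIDS (highest first):
  (empty)
ASKS (lowest first):
  #1: 2@97
  #2: 8@99
  #4: 7@102

Derivation:
After op 1 [order #1] limit_sell(price=97, qty=7): fills=none; bids=[-] asks=[#1:7@97]
After op 2 [order #2] limit_sell(price=99, qty=8): fills=none; bids=[-] asks=[#1:7@97 #2:8@99]
After op 3 [order #3] market_sell(qty=4): fills=none; bids=[-] asks=[#1:7@97 #2:8@99]
After op 4 [order #4] limit_sell(price=102, qty=7): fills=none; bids=[-] asks=[#1:7@97 #2:8@99 #4:7@102]
After op 5 [order #5] limit_buy(price=99, qty=5): fills=#5x#1:5@97; bids=[-] asks=[#1:2@97 #2:8@99 #4:7@102]
After op 6 cancel(order #5): fills=none; bids=[-] asks=[#1:2@97 #2:8@99 #4:7@102]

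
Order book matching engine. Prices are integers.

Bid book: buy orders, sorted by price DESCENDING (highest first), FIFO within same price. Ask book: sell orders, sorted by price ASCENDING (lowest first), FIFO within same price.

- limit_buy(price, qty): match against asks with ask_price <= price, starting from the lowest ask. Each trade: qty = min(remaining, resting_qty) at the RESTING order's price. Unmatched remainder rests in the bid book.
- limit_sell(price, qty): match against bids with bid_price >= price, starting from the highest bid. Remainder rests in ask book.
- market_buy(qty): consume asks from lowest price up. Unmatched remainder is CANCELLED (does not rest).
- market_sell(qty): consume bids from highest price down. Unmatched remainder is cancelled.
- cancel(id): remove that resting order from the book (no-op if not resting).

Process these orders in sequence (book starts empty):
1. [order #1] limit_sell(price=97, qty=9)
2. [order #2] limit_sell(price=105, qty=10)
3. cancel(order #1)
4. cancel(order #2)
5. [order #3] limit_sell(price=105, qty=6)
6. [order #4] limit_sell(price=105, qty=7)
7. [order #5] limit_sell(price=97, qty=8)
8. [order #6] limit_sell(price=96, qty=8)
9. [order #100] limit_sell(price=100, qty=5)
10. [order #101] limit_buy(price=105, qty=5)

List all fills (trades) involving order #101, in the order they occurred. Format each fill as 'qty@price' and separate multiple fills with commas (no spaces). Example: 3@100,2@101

After op 1 [order #1] limit_sell(price=97, qty=9): fills=none; bids=[-] asks=[#1:9@97]
After op 2 [order #2] limit_sell(price=105, qty=10): fills=none; bids=[-] asks=[#1:9@97 #2:10@105]
After op 3 cancel(order #1): fills=none; bids=[-] asks=[#2:10@105]
After op 4 cancel(order #2): fills=none; bids=[-] asks=[-]
After op 5 [order #3] limit_sell(price=105, qty=6): fills=none; bids=[-] asks=[#3:6@105]
After op 6 [order #4] limit_sell(price=105, qty=7): fills=none; bids=[-] asks=[#3:6@105 #4:7@105]
After op 7 [order #5] limit_sell(price=97, qty=8): fills=none; bids=[-] asks=[#5:8@97 #3:6@105 #4:7@105]
After op 8 [order #6] limit_sell(price=96, qty=8): fills=none; bids=[-] asks=[#6:8@96 #5:8@97 #3:6@105 #4:7@105]
After op 9 [order #100] limit_sell(price=100, qty=5): fills=none; bids=[-] asks=[#6:8@96 #5:8@97 #100:5@100 #3:6@105 #4:7@105]
After op 10 [order #101] limit_buy(price=105, qty=5): fills=#101x#6:5@96; bids=[-] asks=[#6:3@96 #5:8@97 #100:5@100 #3:6@105 #4:7@105]

Answer: 5@96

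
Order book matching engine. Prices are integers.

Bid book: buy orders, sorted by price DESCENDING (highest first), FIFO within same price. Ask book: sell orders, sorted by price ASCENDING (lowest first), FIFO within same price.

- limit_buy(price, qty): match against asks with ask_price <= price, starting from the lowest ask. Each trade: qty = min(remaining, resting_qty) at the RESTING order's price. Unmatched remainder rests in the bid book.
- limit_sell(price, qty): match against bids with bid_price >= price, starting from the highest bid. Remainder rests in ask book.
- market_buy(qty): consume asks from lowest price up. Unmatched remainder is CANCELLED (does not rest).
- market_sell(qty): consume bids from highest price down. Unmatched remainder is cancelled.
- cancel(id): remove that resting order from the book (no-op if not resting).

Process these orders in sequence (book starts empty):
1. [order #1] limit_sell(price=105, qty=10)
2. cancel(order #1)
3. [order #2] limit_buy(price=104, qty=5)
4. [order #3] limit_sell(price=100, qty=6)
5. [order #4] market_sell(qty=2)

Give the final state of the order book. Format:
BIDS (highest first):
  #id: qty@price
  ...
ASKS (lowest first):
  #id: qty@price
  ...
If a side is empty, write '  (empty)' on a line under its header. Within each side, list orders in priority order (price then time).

Answer: BIDS (highest first):
  (empty)
ASKS (lowest first):
  #3: 1@100

Derivation:
After op 1 [order #1] limit_sell(price=105, qty=10): fills=none; bids=[-] asks=[#1:10@105]
After op 2 cancel(order #1): fills=none; bids=[-] asks=[-]
After op 3 [order #2] limit_buy(price=104, qty=5): fills=none; bids=[#2:5@104] asks=[-]
After op 4 [order #3] limit_sell(price=100, qty=6): fills=#2x#3:5@104; bids=[-] asks=[#3:1@100]
After op 5 [order #4] market_sell(qty=2): fills=none; bids=[-] asks=[#3:1@100]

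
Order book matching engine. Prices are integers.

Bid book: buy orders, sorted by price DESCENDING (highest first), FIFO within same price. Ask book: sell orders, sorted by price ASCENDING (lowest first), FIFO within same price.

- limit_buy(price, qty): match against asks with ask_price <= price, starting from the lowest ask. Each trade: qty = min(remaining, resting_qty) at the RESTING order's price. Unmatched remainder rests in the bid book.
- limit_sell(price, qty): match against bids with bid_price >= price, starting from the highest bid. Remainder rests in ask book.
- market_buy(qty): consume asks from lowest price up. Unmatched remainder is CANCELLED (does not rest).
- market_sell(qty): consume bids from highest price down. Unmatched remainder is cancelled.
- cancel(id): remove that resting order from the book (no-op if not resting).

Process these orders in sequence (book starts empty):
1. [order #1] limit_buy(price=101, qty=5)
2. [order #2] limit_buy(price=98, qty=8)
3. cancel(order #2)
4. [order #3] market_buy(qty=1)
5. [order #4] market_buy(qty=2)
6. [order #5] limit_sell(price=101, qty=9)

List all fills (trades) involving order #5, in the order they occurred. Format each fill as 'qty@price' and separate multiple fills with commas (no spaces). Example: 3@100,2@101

After op 1 [order #1] limit_buy(price=101, qty=5): fills=none; bids=[#1:5@101] asks=[-]
After op 2 [order #2] limit_buy(price=98, qty=8): fills=none; bids=[#1:5@101 #2:8@98] asks=[-]
After op 3 cancel(order #2): fills=none; bids=[#1:5@101] asks=[-]
After op 4 [order #3] market_buy(qty=1): fills=none; bids=[#1:5@101] asks=[-]
After op 5 [order #4] market_buy(qty=2): fills=none; bids=[#1:5@101] asks=[-]
After op 6 [order #5] limit_sell(price=101, qty=9): fills=#1x#5:5@101; bids=[-] asks=[#5:4@101]

Answer: 5@101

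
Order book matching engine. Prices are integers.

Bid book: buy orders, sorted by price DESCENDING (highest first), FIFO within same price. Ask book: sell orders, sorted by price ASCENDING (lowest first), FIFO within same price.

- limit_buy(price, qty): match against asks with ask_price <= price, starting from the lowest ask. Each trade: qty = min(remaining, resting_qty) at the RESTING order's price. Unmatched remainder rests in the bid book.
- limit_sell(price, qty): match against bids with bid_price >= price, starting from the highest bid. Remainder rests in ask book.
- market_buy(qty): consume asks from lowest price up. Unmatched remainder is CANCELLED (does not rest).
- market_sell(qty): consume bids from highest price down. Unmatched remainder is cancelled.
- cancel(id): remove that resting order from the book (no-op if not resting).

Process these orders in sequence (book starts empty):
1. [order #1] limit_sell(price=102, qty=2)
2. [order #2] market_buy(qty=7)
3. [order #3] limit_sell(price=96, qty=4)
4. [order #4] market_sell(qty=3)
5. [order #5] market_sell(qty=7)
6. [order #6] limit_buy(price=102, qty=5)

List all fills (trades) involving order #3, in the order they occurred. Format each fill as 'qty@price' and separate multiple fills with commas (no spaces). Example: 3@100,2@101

Answer: 4@96

Derivation:
After op 1 [order #1] limit_sell(price=102, qty=2): fills=none; bids=[-] asks=[#1:2@102]
After op 2 [order #2] market_buy(qty=7): fills=#2x#1:2@102; bids=[-] asks=[-]
After op 3 [order #3] limit_sell(price=96, qty=4): fills=none; bids=[-] asks=[#3:4@96]
After op 4 [order #4] market_sell(qty=3): fills=none; bids=[-] asks=[#3:4@96]
After op 5 [order #5] market_sell(qty=7): fills=none; bids=[-] asks=[#3:4@96]
After op 6 [order #6] limit_buy(price=102, qty=5): fills=#6x#3:4@96; bids=[#6:1@102] asks=[-]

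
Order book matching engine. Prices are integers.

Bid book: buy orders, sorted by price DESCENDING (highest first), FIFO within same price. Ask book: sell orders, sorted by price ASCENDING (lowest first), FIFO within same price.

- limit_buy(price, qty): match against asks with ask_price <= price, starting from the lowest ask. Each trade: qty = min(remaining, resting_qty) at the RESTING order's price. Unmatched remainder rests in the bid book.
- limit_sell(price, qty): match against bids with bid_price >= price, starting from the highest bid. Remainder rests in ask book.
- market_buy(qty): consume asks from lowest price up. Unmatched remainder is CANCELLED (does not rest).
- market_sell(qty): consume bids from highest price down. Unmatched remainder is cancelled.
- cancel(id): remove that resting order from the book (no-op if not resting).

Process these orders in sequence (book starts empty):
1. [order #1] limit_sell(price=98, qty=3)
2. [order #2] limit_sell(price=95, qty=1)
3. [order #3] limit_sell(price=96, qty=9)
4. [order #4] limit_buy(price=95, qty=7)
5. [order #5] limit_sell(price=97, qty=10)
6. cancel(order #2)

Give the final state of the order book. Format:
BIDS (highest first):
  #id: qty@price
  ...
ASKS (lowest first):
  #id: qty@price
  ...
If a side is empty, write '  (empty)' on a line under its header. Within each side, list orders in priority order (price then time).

After op 1 [order #1] limit_sell(price=98, qty=3): fills=none; bids=[-] asks=[#1:3@98]
After op 2 [order #2] limit_sell(price=95, qty=1): fills=none; bids=[-] asks=[#2:1@95 #1:3@98]
After op 3 [order #3] limit_sell(price=96, qty=9): fills=none; bids=[-] asks=[#2:1@95 #3:9@96 #1:3@98]
After op 4 [order #4] limit_buy(price=95, qty=7): fills=#4x#2:1@95; bids=[#4:6@95] asks=[#3:9@96 #1:3@98]
After op 5 [order #5] limit_sell(price=97, qty=10): fills=none; bids=[#4:6@95] asks=[#3:9@96 #5:10@97 #1:3@98]
After op 6 cancel(order #2): fills=none; bids=[#4:6@95] asks=[#3:9@96 #5:10@97 #1:3@98]

Answer: BIDS (highest first):
  #4: 6@95
ASKS (lowest first):
  #3: 9@96
  #5: 10@97
  #1: 3@98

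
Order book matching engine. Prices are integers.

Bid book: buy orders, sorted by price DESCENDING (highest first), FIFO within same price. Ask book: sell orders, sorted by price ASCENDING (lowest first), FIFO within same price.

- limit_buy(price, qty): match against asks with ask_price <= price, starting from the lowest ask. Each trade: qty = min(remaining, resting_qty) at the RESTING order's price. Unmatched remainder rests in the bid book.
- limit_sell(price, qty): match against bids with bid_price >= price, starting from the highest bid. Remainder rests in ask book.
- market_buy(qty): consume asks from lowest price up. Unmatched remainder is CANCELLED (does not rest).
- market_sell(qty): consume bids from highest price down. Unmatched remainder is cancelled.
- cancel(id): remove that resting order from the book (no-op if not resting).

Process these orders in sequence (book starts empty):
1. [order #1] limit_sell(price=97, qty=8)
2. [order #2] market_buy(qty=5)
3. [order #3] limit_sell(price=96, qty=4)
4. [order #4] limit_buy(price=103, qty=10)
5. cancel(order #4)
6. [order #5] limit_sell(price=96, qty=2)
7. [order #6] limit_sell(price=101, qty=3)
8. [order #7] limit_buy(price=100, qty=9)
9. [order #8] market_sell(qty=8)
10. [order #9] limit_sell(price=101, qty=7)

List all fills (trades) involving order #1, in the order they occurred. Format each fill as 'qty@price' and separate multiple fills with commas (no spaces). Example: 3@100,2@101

After op 1 [order #1] limit_sell(price=97, qty=8): fills=none; bids=[-] asks=[#1:8@97]
After op 2 [order #2] market_buy(qty=5): fills=#2x#1:5@97; bids=[-] asks=[#1:3@97]
After op 3 [order #3] limit_sell(price=96, qty=4): fills=none; bids=[-] asks=[#3:4@96 #1:3@97]
After op 4 [order #4] limit_buy(price=103, qty=10): fills=#4x#3:4@96 #4x#1:3@97; bids=[#4:3@103] asks=[-]
After op 5 cancel(order #4): fills=none; bids=[-] asks=[-]
After op 6 [order #5] limit_sell(price=96, qty=2): fills=none; bids=[-] asks=[#5:2@96]
After op 7 [order #6] limit_sell(price=101, qty=3): fills=none; bids=[-] asks=[#5:2@96 #6:3@101]
After op 8 [order #7] limit_buy(price=100, qty=9): fills=#7x#5:2@96; bids=[#7:7@100] asks=[#6:3@101]
After op 9 [order #8] market_sell(qty=8): fills=#7x#8:7@100; bids=[-] asks=[#6:3@101]
After op 10 [order #9] limit_sell(price=101, qty=7): fills=none; bids=[-] asks=[#6:3@101 #9:7@101]

Answer: 5@97,3@97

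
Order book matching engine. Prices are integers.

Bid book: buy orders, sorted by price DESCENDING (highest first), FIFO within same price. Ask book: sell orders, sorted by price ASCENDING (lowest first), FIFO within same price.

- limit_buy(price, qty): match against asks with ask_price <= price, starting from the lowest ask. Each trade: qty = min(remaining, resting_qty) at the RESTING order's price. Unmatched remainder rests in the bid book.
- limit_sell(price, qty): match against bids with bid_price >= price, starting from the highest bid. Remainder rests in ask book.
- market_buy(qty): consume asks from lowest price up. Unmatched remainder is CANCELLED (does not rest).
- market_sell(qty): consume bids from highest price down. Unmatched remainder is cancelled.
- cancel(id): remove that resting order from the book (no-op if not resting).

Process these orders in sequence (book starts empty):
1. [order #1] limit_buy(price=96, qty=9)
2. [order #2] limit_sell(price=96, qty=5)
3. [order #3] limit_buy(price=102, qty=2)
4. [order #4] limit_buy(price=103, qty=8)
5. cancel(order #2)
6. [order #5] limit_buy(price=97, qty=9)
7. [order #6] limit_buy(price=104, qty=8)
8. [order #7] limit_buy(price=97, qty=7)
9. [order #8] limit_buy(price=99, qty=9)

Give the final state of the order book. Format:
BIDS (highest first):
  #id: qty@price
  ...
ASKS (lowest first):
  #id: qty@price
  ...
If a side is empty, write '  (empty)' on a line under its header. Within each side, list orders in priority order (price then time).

Answer: BIDS (highest first):
  #6: 8@104
  #4: 8@103
  #3: 2@102
  #8: 9@99
  #5: 9@97
  #7: 7@97
  #1: 4@96
ASKS (lowest first):
  (empty)

Derivation:
After op 1 [order #1] limit_buy(price=96, qty=9): fills=none; bids=[#1:9@96] asks=[-]
After op 2 [order #2] limit_sell(price=96, qty=5): fills=#1x#2:5@96; bids=[#1:4@96] asks=[-]
After op 3 [order #3] limit_buy(price=102, qty=2): fills=none; bids=[#3:2@102 #1:4@96] asks=[-]
After op 4 [order #4] limit_buy(price=103, qty=8): fills=none; bids=[#4:8@103 #3:2@102 #1:4@96] asks=[-]
After op 5 cancel(order #2): fills=none; bids=[#4:8@103 #3:2@102 #1:4@96] asks=[-]
After op 6 [order #5] limit_buy(price=97, qty=9): fills=none; bids=[#4:8@103 #3:2@102 #5:9@97 #1:4@96] asks=[-]
After op 7 [order #6] limit_buy(price=104, qty=8): fills=none; bids=[#6:8@104 #4:8@103 #3:2@102 #5:9@97 #1:4@96] asks=[-]
After op 8 [order #7] limit_buy(price=97, qty=7): fills=none; bids=[#6:8@104 #4:8@103 #3:2@102 #5:9@97 #7:7@97 #1:4@96] asks=[-]
After op 9 [order #8] limit_buy(price=99, qty=9): fills=none; bids=[#6:8@104 #4:8@103 #3:2@102 #8:9@99 #5:9@97 #7:7@97 #1:4@96] asks=[-]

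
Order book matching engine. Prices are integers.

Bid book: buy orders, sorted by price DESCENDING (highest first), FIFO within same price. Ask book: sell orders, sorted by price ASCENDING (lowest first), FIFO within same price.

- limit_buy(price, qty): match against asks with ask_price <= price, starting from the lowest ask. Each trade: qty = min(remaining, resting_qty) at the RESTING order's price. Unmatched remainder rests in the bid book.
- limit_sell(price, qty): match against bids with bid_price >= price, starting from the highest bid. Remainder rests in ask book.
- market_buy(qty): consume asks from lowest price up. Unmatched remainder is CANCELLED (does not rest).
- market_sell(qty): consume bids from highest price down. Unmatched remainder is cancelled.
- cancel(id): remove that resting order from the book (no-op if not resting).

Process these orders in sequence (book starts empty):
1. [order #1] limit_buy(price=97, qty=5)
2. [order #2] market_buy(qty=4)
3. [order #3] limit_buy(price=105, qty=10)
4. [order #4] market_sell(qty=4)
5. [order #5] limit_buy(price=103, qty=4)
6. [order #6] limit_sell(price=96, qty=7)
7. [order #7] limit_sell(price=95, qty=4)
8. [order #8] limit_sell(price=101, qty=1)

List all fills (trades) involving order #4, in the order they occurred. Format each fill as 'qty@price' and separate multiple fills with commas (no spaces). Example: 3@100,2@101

Answer: 4@105

Derivation:
After op 1 [order #1] limit_buy(price=97, qty=5): fills=none; bids=[#1:5@97] asks=[-]
After op 2 [order #2] market_buy(qty=4): fills=none; bids=[#1:5@97] asks=[-]
After op 3 [order #3] limit_buy(price=105, qty=10): fills=none; bids=[#3:10@105 #1:5@97] asks=[-]
After op 4 [order #4] market_sell(qty=4): fills=#3x#4:4@105; bids=[#3:6@105 #1:5@97] asks=[-]
After op 5 [order #5] limit_buy(price=103, qty=4): fills=none; bids=[#3:6@105 #5:4@103 #1:5@97] asks=[-]
After op 6 [order #6] limit_sell(price=96, qty=7): fills=#3x#6:6@105 #5x#6:1@103; bids=[#5:3@103 #1:5@97] asks=[-]
After op 7 [order #7] limit_sell(price=95, qty=4): fills=#5x#7:3@103 #1x#7:1@97; bids=[#1:4@97] asks=[-]
After op 8 [order #8] limit_sell(price=101, qty=1): fills=none; bids=[#1:4@97] asks=[#8:1@101]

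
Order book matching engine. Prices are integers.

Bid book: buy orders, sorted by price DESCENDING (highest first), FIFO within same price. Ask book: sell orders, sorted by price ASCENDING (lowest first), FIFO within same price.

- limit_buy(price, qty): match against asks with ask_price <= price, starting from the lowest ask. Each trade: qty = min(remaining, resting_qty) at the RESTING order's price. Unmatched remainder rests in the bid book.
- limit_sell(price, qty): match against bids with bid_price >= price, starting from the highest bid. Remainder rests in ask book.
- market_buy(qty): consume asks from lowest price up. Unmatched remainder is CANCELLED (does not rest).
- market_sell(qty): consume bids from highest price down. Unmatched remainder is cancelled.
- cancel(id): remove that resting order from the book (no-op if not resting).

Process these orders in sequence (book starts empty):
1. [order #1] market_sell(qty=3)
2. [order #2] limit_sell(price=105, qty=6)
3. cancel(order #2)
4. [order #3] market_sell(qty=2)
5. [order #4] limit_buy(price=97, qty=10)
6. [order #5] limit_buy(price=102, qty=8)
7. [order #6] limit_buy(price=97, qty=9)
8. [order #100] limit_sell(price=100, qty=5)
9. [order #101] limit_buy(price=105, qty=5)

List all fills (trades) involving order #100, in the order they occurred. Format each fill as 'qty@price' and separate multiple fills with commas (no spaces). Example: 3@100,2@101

After op 1 [order #1] market_sell(qty=3): fills=none; bids=[-] asks=[-]
After op 2 [order #2] limit_sell(price=105, qty=6): fills=none; bids=[-] asks=[#2:6@105]
After op 3 cancel(order #2): fills=none; bids=[-] asks=[-]
After op 4 [order #3] market_sell(qty=2): fills=none; bids=[-] asks=[-]
After op 5 [order #4] limit_buy(price=97, qty=10): fills=none; bids=[#4:10@97] asks=[-]
After op 6 [order #5] limit_buy(price=102, qty=8): fills=none; bids=[#5:8@102 #4:10@97] asks=[-]
After op 7 [order #6] limit_buy(price=97, qty=9): fills=none; bids=[#5:8@102 #4:10@97 #6:9@97] asks=[-]
After op 8 [order #100] limit_sell(price=100, qty=5): fills=#5x#100:5@102; bids=[#5:3@102 #4:10@97 #6:9@97] asks=[-]
After op 9 [order #101] limit_buy(price=105, qty=5): fills=none; bids=[#101:5@105 #5:3@102 #4:10@97 #6:9@97] asks=[-]

Answer: 5@102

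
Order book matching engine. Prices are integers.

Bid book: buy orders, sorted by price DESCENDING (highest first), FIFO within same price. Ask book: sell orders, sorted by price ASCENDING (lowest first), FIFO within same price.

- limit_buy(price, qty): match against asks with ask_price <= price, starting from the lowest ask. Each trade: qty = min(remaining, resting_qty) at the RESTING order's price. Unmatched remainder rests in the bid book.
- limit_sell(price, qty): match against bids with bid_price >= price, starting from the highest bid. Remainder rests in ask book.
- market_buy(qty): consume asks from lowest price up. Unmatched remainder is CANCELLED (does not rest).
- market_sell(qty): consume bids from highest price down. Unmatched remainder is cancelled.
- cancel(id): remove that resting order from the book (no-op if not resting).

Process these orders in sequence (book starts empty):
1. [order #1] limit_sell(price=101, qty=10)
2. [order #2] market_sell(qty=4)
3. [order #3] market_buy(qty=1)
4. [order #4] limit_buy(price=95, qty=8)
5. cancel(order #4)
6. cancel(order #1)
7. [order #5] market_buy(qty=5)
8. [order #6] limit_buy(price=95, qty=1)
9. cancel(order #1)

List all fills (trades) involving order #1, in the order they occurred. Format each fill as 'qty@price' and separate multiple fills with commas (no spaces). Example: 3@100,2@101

After op 1 [order #1] limit_sell(price=101, qty=10): fills=none; bids=[-] asks=[#1:10@101]
After op 2 [order #2] market_sell(qty=4): fills=none; bids=[-] asks=[#1:10@101]
After op 3 [order #3] market_buy(qty=1): fills=#3x#1:1@101; bids=[-] asks=[#1:9@101]
After op 4 [order #4] limit_buy(price=95, qty=8): fills=none; bids=[#4:8@95] asks=[#1:9@101]
After op 5 cancel(order #4): fills=none; bids=[-] asks=[#1:9@101]
After op 6 cancel(order #1): fills=none; bids=[-] asks=[-]
After op 7 [order #5] market_buy(qty=5): fills=none; bids=[-] asks=[-]
After op 8 [order #6] limit_buy(price=95, qty=1): fills=none; bids=[#6:1@95] asks=[-]
After op 9 cancel(order #1): fills=none; bids=[#6:1@95] asks=[-]

Answer: 1@101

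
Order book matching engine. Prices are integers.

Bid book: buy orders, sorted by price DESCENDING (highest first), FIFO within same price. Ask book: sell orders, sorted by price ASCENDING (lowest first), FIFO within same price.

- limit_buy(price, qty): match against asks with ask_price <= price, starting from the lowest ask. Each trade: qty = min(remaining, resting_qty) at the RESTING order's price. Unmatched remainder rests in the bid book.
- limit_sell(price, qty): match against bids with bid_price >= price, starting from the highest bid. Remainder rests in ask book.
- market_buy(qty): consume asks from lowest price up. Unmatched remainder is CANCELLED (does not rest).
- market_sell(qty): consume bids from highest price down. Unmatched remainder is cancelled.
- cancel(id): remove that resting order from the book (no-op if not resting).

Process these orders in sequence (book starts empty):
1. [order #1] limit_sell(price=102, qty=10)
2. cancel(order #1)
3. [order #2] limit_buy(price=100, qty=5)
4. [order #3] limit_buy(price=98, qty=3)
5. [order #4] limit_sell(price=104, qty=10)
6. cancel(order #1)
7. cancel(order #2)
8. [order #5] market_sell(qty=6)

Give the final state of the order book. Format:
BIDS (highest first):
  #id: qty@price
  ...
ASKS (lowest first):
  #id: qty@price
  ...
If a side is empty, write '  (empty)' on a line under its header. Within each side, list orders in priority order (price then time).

After op 1 [order #1] limit_sell(price=102, qty=10): fills=none; bids=[-] asks=[#1:10@102]
After op 2 cancel(order #1): fills=none; bids=[-] asks=[-]
After op 3 [order #2] limit_buy(price=100, qty=5): fills=none; bids=[#2:5@100] asks=[-]
After op 4 [order #3] limit_buy(price=98, qty=3): fills=none; bids=[#2:5@100 #3:3@98] asks=[-]
After op 5 [order #4] limit_sell(price=104, qty=10): fills=none; bids=[#2:5@100 #3:3@98] asks=[#4:10@104]
After op 6 cancel(order #1): fills=none; bids=[#2:5@100 #3:3@98] asks=[#4:10@104]
After op 7 cancel(order #2): fills=none; bids=[#3:3@98] asks=[#4:10@104]
After op 8 [order #5] market_sell(qty=6): fills=#3x#5:3@98; bids=[-] asks=[#4:10@104]

Answer: BIDS (highest first):
  (empty)
ASKS (lowest first):
  #4: 10@104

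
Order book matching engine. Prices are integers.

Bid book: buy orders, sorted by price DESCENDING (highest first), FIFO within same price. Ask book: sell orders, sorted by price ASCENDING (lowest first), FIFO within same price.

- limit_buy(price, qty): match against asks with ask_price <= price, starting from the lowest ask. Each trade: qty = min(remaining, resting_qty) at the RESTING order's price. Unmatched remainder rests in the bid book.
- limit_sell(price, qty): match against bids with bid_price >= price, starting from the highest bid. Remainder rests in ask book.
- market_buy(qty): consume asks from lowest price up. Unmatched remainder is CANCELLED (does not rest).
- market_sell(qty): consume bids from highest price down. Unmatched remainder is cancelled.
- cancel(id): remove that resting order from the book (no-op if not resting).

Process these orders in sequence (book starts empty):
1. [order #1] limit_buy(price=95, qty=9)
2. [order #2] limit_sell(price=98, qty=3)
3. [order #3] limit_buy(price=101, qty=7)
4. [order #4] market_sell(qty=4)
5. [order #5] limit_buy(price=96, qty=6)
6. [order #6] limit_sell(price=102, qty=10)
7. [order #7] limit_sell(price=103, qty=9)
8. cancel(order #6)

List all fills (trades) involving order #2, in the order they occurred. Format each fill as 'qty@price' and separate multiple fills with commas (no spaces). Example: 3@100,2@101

Answer: 3@98

Derivation:
After op 1 [order #1] limit_buy(price=95, qty=9): fills=none; bids=[#1:9@95] asks=[-]
After op 2 [order #2] limit_sell(price=98, qty=3): fills=none; bids=[#1:9@95] asks=[#2:3@98]
After op 3 [order #3] limit_buy(price=101, qty=7): fills=#3x#2:3@98; bids=[#3:4@101 #1:9@95] asks=[-]
After op 4 [order #4] market_sell(qty=4): fills=#3x#4:4@101; bids=[#1:9@95] asks=[-]
After op 5 [order #5] limit_buy(price=96, qty=6): fills=none; bids=[#5:6@96 #1:9@95] asks=[-]
After op 6 [order #6] limit_sell(price=102, qty=10): fills=none; bids=[#5:6@96 #1:9@95] asks=[#6:10@102]
After op 7 [order #7] limit_sell(price=103, qty=9): fills=none; bids=[#5:6@96 #1:9@95] asks=[#6:10@102 #7:9@103]
After op 8 cancel(order #6): fills=none; bids=[#5:6@96 #1:9@95] asks=[#7:9@103]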